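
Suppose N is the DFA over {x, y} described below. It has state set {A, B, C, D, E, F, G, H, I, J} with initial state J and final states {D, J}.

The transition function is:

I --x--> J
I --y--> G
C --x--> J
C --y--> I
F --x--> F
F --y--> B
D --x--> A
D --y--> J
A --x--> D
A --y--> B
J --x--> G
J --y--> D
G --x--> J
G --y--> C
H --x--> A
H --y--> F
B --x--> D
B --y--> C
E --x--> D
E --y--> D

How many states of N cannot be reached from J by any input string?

No path from J leads to E, F, H; the other 7 states are all reachable.

3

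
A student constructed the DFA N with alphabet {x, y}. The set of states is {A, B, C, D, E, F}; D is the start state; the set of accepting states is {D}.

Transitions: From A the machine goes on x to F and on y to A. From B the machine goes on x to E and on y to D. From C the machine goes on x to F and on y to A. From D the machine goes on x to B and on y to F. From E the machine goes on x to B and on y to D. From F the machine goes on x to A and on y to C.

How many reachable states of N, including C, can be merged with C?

Start with accepting vs non-accepting: {D} | {A,B,C,E,F}.
Refine {A,B,C,E,F} on symbol y: members go to different blocks, giving {A,C,F} and {B,E}.
No further refinement is possible. Final partition (3 blocks): {D} | {A,C,F} | {B,E}.
The equivalence class containing C is {A,C,F}, of size 3.

3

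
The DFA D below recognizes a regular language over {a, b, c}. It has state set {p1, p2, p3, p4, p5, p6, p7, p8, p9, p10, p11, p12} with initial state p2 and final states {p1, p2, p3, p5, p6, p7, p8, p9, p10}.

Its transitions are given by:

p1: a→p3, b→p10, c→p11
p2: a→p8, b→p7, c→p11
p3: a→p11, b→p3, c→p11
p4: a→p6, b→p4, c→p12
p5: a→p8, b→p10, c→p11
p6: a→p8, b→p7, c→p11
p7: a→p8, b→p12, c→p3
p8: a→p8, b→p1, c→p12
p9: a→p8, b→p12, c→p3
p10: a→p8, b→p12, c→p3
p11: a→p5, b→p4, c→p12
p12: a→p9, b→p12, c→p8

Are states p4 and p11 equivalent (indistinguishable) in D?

Yes

All states are reachable from the start state.
P0 = {p1,p2,p3,p5,p6,p7,p8,p9,p10} | {p4,p11,p12}.
On input a, block {p1,p2,p3,p5,p6,p7,p8,p9,p10} splits into {p1,p2,p5,p6,p7,p8,p9,p10} and {p3}.
Refine {p1,p2,p5,p6,p7,p8,p9,p10} on symbol a: members go to different blocks, giving {p2,p5,p6,p7,p8,p9,p10} and {p1}.
Split {p2,p5,p6,p7,p8,p9,p10} by δ(·,b) → {p2,p5,p6} and {p7,p9,p10} and {p8}.
Refine {p4,p11,p12} on symbol a: members go to different blocks, giving {p4,p11} and {p12}.
No further refinement is possible. Final partition (7 blocks): {p2,p5,p6} | {p4,p11} | {p3} | {p1} | {p7,p9,p10} | {p8} | {p12}.
p4 and p11 lie in the same block of the stable partition, so they are equivalent — no string distinguishes them.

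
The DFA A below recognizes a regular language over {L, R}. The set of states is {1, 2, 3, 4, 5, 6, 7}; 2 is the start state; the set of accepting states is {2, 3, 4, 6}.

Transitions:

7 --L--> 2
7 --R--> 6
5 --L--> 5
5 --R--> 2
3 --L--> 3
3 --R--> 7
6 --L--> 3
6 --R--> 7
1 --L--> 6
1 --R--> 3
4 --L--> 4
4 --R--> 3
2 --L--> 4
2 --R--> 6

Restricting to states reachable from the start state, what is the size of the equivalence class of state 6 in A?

First remove the unreachable states {1,5}; 5 states remain.
Initial partition by acceptance: {2,3,4,6} | {7}.
On input R, block {2,3,4,6} splits into {2,4} and {3,6}.
The partition is now stable with 3 blocks: {2,4} | {7} | {3,6}.
The equivalence class containing 6 is {3,6}, of size 2.

2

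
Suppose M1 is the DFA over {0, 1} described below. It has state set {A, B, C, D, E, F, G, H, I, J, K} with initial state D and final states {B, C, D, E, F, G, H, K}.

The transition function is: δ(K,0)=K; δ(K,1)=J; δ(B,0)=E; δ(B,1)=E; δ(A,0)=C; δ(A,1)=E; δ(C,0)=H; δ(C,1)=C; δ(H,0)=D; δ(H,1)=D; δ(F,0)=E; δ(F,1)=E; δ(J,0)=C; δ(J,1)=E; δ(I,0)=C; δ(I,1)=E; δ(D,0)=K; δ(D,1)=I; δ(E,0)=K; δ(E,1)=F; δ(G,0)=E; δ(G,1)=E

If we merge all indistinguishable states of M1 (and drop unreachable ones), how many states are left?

Reachable states from the start: {C,D,E,F,H,I,J,K}. Unreachable: {A,B,G} — drop them.
Start with accepting vs non-accepting: {C,D,E,F,H,K} | {I,J}.
Refine {C,D,E,F,H,K} on symbol 1: members go to different blocks, giving {C,E,F,H} and {D,K}.
On input 0, block {C,E,F,H} splits into {C,F} and {E,H}.
Split {C,F} by δ(·,1) → {C} and {F}.
On input 1, block {E,H} splits into {E} and {H}.
No further refinement is possible. Final partition (6 blocks): {C} | {I,J} | {D,K} | {E} | {F} | {H}.

6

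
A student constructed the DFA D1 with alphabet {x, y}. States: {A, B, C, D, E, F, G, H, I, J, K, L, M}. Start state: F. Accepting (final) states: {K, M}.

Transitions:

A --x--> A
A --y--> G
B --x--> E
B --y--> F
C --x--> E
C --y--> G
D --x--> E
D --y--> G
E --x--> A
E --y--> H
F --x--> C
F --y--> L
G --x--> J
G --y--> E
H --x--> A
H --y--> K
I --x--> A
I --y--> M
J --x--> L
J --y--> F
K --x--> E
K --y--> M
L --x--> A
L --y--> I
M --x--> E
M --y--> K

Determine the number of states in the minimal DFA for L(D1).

6

States {B,D} cannot be reached from the start state, so discard them.
P0 = {K,M} | {A,C,E,F,G,H,I,J,L}.
Refine {A,C,E,F,G,H,I,J,L} on symbol y: members go to different blocks, giving {A,C,E,F,G,J,L} and {H,I}.
On input y, block {A,C,E,F,G,J,L} splits into {A,C,F,G,J} and {E,L}.
Refine {A,C,F,G,J} on symbol x: members go to different blocks, giving {A,F,G} and {C,J}.
Refine {A,F,G} on symbol x: members go to different blocks, giving {F,G} and {A}.
Stable partition: {K,M} | {F,G} | {H,I} | {E,L} | {C,J} | {A} — 6 equivalence classes.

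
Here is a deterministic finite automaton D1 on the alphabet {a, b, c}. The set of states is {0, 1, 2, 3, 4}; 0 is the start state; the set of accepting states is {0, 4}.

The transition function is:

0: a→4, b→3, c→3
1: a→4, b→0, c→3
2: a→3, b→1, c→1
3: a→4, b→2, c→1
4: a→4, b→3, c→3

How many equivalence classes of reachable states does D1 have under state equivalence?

4

All states are reachable from the start state.
P0 = {0,4} | {1,2,3}.
Split {1,2,3} by δ(·,a) → {1,3} and {2}.
Split {1,3} by δ(·,b) → {1} and {3}.
No further refinement is possible. Final partition (4 blocks): {0,4} | {1} | {2} | {3}.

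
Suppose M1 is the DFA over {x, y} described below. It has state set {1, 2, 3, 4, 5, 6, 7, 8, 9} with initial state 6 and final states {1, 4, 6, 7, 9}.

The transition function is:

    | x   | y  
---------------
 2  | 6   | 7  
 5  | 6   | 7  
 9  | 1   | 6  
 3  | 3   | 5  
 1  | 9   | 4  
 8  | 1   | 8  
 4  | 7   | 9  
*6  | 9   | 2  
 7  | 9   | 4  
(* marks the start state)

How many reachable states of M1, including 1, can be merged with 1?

States {3,5,8} cannot be reached from the start state, so discard them.
Initial partition by acceptance: {1,4,6,7,9} | {2}.
Refine {1,4,6,7,9} on symbol y: members go to different blocks, giving {1,4,7,9} and {6}.
On input y, block {1,4,7,9} splits into {1,4,7} and {9}.
Split {1,4,7} by δ(·,x) → {1,7} and {4}.
No further refinement is possible. Final partition (5 blocks): {1,7} | {2} | {6} | {9} | {4}.
State 1 belongs to the block {1,7}, which has 2 states.

2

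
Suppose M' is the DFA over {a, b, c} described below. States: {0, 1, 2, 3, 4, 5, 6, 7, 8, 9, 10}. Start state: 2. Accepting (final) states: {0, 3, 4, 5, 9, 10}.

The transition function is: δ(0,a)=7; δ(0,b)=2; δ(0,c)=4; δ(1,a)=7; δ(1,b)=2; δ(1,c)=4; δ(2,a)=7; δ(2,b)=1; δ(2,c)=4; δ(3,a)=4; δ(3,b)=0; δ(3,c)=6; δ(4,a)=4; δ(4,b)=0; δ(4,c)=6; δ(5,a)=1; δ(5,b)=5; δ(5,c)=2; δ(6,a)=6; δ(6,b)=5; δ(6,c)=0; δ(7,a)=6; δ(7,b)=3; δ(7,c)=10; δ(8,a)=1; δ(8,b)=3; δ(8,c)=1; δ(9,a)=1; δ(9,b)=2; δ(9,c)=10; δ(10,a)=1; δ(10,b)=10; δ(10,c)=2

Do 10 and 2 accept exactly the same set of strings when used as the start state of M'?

First remove the unreachable states {8,9}; 9 states remain.
Start with accepting vs non-accepting: {0,3,4,5,10} | {1,2,6,7}.
Split {0,3,4,5,10} by δ(·,a) → {0,5,10} and {3,4}.
Split {0,5,10} by δ(·,b) → {5,10} and {0}.
Refine {1,2,6,7} on symbol b: members go to different blocks, giving {1,2} and {6} and {7}.
Stable partition: {5,10} | {1,2} | {3,4} | {0} | {6} | {7} — 6 equivalence classes.
10 and 2 end up in different blocks, so they are distinguishable. For instance, the string 'ε' is accepted from only 10.

No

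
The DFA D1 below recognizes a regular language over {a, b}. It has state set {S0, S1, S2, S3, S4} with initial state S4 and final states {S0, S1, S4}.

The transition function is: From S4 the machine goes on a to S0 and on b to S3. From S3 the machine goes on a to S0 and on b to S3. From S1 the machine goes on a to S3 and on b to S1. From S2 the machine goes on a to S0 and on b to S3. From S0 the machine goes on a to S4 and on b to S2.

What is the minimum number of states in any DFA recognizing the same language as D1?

Reachable states from the start: {S0,S2,S3,S4}. Unreachable: {S1} — drop them.
Initial partition by acceptance: {S0,S4} | {S2,S3}.
No further refinement is possible. Final partition (2 blocks): {S0,S4} | {S2,S3}.

2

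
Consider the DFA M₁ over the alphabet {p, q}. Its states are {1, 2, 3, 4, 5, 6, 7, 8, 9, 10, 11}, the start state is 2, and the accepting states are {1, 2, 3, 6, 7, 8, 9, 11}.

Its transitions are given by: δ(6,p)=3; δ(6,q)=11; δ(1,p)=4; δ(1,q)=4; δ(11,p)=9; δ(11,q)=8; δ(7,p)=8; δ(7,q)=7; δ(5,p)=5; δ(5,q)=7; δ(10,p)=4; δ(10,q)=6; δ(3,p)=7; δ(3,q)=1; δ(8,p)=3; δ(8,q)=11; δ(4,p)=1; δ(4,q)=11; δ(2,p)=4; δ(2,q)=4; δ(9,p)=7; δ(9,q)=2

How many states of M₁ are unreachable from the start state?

No path from 2 leads to 5, 6, 10; the other 8 states are all reachable.

3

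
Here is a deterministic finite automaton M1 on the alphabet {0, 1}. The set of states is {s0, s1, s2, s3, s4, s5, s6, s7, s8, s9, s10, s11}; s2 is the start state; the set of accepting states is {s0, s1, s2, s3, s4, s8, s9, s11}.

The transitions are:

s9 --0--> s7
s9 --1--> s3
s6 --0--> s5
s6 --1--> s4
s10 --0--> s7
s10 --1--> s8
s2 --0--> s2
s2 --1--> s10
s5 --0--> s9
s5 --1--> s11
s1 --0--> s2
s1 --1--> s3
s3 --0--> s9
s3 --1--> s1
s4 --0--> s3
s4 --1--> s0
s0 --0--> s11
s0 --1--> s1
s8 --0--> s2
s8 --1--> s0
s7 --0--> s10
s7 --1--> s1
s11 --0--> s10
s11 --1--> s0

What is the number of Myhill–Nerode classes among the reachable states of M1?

First remove the unreachable states {s4,s5,s6}; 9 states remain.
Initial partition by acceptance: {s0,s1,s2,s3,s8,s9,s11} | {s7,s10}.
On input 0, block {s0,s1,s2,s3,s8,s9,s11} splits into {s0,s1,s2,s3,s8} and {s9,s11}.
Split {s0,s1,s2,s3,s8} by δ(·,0) → {s1,s2,s8} and {s0,s3}.
Split {s1,s2,s8} by δ(·,1) → {s1,s8} and {s2}.
Stable partition: {s1,s8} | {s7,s10} | {s9,s11} | {s0,s3} | {s2} — 5 equivalence classes.

5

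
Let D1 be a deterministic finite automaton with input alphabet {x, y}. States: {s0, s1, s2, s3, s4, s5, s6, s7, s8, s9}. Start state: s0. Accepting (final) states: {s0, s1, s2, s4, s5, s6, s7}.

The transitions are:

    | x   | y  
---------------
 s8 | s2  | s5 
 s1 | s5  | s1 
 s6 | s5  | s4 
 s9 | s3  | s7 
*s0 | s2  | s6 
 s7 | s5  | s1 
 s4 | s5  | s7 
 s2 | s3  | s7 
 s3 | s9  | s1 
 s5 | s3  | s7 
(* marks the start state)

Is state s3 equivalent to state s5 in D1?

No

States {s8} cannot be reached from the start state, so discard them.
Initial partition by acceptance: {s0,s1,s2,s4,s5,s6,s7} | {s3,s9}.
Refine {s0,s1,s2,s4,s5,s6,s7} on symbol x: members go to different blocks, giving {s0,s1,s4,s6,s7} and {s2,s5}.
Stable partition: {s0,s1,s4,s6,s7} | {s3,s9} | {s2,s5} — 3 equivalence classes.
s3 and s5 end up in different blocks, so they are distinguishable. For instance, the string 'ε' is accepted from only s5.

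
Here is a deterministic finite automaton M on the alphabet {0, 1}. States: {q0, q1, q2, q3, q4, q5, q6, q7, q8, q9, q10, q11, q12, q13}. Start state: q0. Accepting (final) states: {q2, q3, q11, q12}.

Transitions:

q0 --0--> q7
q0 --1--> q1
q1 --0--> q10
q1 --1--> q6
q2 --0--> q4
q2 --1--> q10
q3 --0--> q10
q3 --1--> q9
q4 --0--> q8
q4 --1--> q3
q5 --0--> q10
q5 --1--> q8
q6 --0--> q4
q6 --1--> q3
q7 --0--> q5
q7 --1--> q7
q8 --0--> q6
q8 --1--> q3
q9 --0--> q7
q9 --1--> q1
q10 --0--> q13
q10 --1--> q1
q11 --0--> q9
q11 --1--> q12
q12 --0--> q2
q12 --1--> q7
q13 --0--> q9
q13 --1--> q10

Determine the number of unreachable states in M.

No path from q0 leads to q2, q11, q12; the other 11 states are all reachable.

3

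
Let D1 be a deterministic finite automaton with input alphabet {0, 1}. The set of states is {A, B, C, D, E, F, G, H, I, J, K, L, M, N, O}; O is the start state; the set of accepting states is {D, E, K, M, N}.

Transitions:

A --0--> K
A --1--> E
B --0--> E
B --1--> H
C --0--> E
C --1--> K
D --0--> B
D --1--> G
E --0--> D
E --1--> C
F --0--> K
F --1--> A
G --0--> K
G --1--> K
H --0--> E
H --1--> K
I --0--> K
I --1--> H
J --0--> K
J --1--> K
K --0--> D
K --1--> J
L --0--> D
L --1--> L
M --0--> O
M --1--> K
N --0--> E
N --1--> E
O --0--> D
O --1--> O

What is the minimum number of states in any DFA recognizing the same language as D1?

5

States {A,F,I,L,M,N} cannot be reached from the start state, so discard them.
P0 = {D,E,K} | {B,C,G,H,J,O}.
Refine {D,E,K} on symbol 0: members go to different blocks, giving {E,K} and {D}.
Split {B,C,G,H,J,O} by δ(·,0) → {B,C,G,H,J} and {O}.
On input 1, block {B,C,G,H,J} splits into {C,G,H,J} and {B}.
No further refinement is possible. Final partition (5 blocks): {E,K} | {C,G,H,J} | {D} | {O} | {B}.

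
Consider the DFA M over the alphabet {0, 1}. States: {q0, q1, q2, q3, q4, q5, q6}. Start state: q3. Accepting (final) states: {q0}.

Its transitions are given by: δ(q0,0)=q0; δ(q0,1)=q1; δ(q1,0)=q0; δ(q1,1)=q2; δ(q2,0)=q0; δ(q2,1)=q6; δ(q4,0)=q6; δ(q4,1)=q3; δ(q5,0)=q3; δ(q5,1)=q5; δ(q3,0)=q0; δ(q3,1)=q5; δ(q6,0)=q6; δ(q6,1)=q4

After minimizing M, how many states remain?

Every state is reachable, so we keep all 7.
Start with accepting vs non-accepting: {q0} | {q1,q2,q3,q4,q5,q6}.
Split {q1,q2,q3,q4,q5,q6} by δ(·,0) → {q1,q2,q3} and {q4,q5,q6}.
Refine {q1,q2,q3} on symbol 1: members go to different blocks, giving {q2,q3} and {q1}.
On input 0, block {q4,q5,q6} splits into {q4,q6} and {q5}.
On input 1, block {q2,q3} splits into {q2} and {q3}.
Refine {q4,q6} on symbol 1: members go to different blocks, giving {q4} and {q6}.
No further refinement is possible. Final partition (7 blocks): {q0} | {q2} | {q4} | {q1} | {q5} | {q3} | {q6}.

7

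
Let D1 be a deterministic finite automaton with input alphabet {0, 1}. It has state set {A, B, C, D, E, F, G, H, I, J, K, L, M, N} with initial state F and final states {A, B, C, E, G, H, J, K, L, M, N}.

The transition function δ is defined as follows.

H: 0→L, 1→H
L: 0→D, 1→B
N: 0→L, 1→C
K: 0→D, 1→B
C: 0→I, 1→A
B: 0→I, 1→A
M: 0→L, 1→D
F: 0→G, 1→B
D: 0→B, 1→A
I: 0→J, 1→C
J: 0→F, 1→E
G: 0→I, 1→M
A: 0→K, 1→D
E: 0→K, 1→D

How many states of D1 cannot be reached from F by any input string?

2

BFS from F reaches {A, B, C, D, E, F, G, I, J, K, L, M}; the 2 state(s) H, N are never visited.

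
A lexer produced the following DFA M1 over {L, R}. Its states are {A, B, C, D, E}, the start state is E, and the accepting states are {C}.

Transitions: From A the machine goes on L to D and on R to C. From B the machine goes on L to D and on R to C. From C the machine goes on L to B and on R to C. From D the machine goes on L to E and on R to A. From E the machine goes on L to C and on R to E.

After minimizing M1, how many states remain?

Every state is reachable, so we keep all 5.
P0 = {C} | {A,B,D,E}.
Split {A,B,D,E} by δ(·,L) → {A,B,D} and {E}.
Split {A,B,D} by δ(·,L) → {A,B} and {D}.
No further refinement is possible. Final partition (4 blocks): {C} | {A,B} | {E} | {D}.

4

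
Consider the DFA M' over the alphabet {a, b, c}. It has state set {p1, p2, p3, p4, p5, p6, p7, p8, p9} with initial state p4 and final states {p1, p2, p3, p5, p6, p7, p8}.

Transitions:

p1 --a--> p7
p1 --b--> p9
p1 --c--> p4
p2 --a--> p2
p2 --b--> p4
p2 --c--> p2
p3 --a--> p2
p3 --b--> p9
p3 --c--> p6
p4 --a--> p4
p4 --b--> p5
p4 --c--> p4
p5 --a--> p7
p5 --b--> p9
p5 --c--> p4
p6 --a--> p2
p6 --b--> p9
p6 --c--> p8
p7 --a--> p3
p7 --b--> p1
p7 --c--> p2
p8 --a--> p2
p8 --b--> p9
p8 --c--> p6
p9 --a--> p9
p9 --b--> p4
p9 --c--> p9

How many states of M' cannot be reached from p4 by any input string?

0

Every one of the 9 states is reachable from p4.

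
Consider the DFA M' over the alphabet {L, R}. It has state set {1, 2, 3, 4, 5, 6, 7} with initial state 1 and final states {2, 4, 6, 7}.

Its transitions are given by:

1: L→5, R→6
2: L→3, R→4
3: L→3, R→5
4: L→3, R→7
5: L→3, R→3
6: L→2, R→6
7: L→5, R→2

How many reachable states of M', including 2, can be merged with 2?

3

Initial partition by acceptance: {2,4,6,7} | {1,3,5}.
Refine {2,4,6,7} on symbol L: members go to different blocks, giving {2,4,7} and {6}.
On input R, block {1,3,5} splits into {3,5} and {1}.
Stable partition: {2,4,7} | {3,5} | {6} | {1} — 4 equivalence classes.
The equivalence class containing 2 is {2,4,7}, of size 3.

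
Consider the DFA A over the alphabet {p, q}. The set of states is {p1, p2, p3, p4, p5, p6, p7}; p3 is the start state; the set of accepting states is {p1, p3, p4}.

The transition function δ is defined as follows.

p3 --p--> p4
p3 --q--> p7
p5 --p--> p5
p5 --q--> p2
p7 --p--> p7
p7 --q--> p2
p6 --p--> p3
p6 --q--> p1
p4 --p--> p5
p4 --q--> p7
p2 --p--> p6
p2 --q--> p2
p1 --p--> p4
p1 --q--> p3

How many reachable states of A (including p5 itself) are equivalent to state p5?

Every state is reachable, so we keep all 7.
P0 = {p1,p3,p4} | {p2,p5,p6,p7}.
Refine {p1,p3,p4} on symbol p: members go to different blocks, giving {p1,p3} and {p4}.
Split {p1,p3} by δ(·,q) → {p1} and {p3}.
Refine {p2,p5,p6,p7} on symbol p: members go to different blocks, giving {p2,p5,p7} and {p6}.
On input p, block {p2,p5,p7} splits into {p5,p7} and {p2}.
Stable partition: {p1} | {p5,p7} | {p4} | {p3} | {p6} | {p2} — 6 equivalence classes.
The equivalence class containing p5 is {p5,p7}, of size 2.

2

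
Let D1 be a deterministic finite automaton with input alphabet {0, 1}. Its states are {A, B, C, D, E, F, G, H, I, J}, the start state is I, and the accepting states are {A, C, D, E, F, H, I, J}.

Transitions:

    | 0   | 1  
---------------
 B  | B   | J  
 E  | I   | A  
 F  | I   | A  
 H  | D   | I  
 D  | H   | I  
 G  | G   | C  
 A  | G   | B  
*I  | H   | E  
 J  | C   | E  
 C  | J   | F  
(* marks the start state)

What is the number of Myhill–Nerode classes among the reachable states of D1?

6

All states are reachable from the start state.
Start with accepting vs non-accepting: {A,C,D,E,F,H,I,J} | {B,G}.
On input 0, block {A,C,D,E,F,H,I,J} splits into {C,D,E,F,H,I,J} and {A}.
Refine {C,D,E,F,H,I,J} on symbol 1: members go to different blocks, giving {C,D,H,I,J} and {E,F}.
Refine {C,D,H,I,J} on symbol 1: members go to different blocks, giving {C,I,J} and {D,H}.
Split {C,I,J} by δ(·,0) → {C,J} and {I}.
No further refinement is possible. Final partition (6 blocks): {C,J} | {B,G} | {A} | {E,F} | {D,H} | {I}.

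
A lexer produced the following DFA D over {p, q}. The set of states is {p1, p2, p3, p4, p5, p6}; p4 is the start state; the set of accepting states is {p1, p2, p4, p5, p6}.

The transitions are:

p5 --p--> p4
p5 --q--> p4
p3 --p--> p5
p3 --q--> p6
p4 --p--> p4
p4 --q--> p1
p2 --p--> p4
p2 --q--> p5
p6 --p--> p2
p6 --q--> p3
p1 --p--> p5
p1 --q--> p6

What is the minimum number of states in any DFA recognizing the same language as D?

All states are reachable from the start state.
Initial partition by acceptance: {p1,p2,p4,p5,p6} | {p3}.
On input q, block {p1,p2,p4,p5,p6} splits into {p1,p2,p4,p5} and {p6}.
Split {p1,p2,p4,p5} by δ(·,q) → {p2,p4,p5} and {p1}.
Split {p2,p4,p5} by δ(·,q) → {p2,p5} and {p4}.
Split {p2,p5} by δ(·,q) → {p2} and {p5}.
The partition is now stable with 6 blocks: {p2} | {p3} | {p6} | {p1} | {p4} | {p5}.

6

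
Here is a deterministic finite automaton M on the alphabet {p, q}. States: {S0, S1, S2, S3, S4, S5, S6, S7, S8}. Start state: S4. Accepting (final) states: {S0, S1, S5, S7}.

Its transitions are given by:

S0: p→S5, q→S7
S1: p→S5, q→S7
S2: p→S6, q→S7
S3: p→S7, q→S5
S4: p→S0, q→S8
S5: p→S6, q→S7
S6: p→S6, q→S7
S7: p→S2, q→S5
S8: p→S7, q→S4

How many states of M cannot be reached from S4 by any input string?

2

Starting at S4 and following transitions, the reachable set is {S0, S2, S4, S5, S6, S7, S8}. That leaves S1, S3 unreachable — 2 in total.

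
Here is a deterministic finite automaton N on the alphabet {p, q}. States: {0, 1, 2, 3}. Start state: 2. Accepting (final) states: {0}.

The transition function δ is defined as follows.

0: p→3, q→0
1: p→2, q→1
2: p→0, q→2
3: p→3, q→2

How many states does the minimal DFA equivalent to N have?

3

States {1} cannot be reached from the start state, so discard them.
Start with accepting vs non-accepting: {0} | {2,3}.
Refine {2,3} on symbol p: members go to different blocks, giving {2} and {3}.
Stable partition: {0} | {2} | {3} — 3 equivalence classes.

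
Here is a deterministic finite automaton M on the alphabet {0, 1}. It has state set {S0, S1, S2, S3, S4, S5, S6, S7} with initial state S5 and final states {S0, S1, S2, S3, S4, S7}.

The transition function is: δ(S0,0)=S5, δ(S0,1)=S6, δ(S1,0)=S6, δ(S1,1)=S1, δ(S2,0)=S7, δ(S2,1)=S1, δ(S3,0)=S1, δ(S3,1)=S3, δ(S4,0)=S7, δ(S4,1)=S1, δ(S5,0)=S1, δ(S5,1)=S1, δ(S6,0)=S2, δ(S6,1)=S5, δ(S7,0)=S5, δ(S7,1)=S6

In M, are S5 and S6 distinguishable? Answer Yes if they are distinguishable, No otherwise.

Yes

States {S0,S3,S4} cannot be reached from the start state, so discard them.
Initial partition by acceptance: {S1,S2,S7} | {S5,S6}.
Refine {S1,S2,S7} on symbol 0: members go to different blocks, giving {S1,S7} and {S2}.
On input 1, block {S1,S7} splits into {S1} and {S7}.
Refine {S5,S6} on symbol 0: members go to different blocks, giving {S5} and {S6}.
No further refinement is possible. Final partition (5 blocks): {S1} | {S5} | {S2} | {S7} | {S6}.
S5 and S6 end up in different blocks, so they are distinguishable. For instance, the string '1' is accepted from only S5.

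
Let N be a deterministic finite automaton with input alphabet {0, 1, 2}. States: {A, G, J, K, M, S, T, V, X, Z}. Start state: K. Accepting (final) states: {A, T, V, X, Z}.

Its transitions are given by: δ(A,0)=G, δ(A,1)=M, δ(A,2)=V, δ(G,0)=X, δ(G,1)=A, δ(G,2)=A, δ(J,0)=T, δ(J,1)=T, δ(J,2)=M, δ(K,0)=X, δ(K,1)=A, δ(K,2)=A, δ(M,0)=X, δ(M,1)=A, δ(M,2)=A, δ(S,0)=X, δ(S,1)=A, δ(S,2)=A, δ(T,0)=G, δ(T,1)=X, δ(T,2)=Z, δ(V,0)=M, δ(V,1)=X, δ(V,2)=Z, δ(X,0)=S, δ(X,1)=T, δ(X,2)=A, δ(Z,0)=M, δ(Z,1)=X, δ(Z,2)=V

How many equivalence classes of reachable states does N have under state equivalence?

4

First remove the unreachable states {J}; 9 states remain.
Initial partition by acceptance: {A,T,V,X,Z} | {G,K,M,S}.
Refine {A,T,V,X,Z} on symbol 1: members go to different blocks, giving {T,V,X,Z} and {A}.
On input 2, block {T,V,X,Z} splits into {T,V,Z} and {X}.
The partition is now stable with 4 blocks: {T,V,Z} | {G,K,M,S} | {A} | {X}.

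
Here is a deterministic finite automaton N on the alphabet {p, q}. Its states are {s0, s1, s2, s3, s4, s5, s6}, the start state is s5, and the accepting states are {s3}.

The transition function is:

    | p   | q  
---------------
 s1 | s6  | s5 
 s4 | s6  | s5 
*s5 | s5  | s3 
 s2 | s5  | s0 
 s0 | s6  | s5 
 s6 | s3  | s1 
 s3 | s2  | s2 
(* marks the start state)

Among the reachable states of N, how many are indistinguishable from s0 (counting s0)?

First remove the unreachable states {s4}; 6 states remain.
Start with accepting vs non-accepting: {s3} | {s0,s1,s2,s5,s6}.
Refine {s0,s1,s2,s5,s6} on symbol p: members go to different blocks, giving {s0,s1,s2,s5} and {s6}.
On input p, block {s0,s1,s2,s5} splits into {s0,s1} and {s2,s5}.
Split {s2,s5} by δ(·,q) → {s2} and {s5}.
The partition is now stable with 5 blocks: {s3} | {s0,s1} | {s6} | {s2} | {s5}.
The equivalence class containing s0 is {s0,s1}, of size 2.

2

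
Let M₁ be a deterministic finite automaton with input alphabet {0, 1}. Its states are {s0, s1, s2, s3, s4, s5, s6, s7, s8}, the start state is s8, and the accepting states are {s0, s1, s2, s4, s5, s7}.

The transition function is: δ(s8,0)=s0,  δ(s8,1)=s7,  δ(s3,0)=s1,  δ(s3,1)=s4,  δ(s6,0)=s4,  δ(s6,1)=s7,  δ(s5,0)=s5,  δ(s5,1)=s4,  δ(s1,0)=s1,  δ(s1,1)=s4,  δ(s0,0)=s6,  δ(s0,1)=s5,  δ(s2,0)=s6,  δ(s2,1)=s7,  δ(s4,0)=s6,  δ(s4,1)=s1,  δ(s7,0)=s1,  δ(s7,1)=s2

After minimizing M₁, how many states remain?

3

States {s3} cannot be reached from the start state, so discard them.
P0 = {s0,s1,s2,s4,s5,s7} | {s6,s8}.
Refine {s0,s1,s2,s4,s5,s7} on symbol 0: members go to different blocks, giving {s0,s2,s4} and {s1,s5,s7}.
Stable partition: {s0,s2,s4} | {s6,s8} | {s1,s5,s7} — 3 equivalence classes.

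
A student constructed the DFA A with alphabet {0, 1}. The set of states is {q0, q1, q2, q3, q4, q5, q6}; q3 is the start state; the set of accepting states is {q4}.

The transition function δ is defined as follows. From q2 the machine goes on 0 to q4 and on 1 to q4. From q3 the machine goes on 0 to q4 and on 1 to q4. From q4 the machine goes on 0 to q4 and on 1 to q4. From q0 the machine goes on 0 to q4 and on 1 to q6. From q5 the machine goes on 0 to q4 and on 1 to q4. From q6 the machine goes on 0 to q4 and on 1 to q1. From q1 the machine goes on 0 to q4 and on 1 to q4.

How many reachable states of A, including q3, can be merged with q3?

1

States {q0,q1,q2,q5,q6} cannot be reached from the start state, so discard them.
Start with accepting vs non-accepting: {q4} | {q3}.
The partition is now stable with 2 blocks: {q4} | {q3}.
State q3 belongs to the block {q3}, which has 1 states.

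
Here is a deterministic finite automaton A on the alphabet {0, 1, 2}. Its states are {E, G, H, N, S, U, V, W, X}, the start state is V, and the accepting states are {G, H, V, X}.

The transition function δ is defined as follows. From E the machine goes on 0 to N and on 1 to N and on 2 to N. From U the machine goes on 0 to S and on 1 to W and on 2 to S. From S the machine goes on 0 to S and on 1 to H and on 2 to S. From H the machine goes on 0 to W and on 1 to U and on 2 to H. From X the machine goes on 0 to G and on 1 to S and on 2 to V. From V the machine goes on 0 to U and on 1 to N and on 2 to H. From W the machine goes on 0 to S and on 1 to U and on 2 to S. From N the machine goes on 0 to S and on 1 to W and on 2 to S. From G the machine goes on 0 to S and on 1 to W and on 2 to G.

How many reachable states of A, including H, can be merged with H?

States {E,G,X} cannot be reached from the start state, so discard them.
P0 = {H,V} | {N,S,U,W}.
Refine {N,S,U,W} on symbol 1: members go to different blocks, giving {N,U,W} and {S}.
Stable partition: {H,V} | {N,U,W} | {S} — 3 equivalence classes.
State H belongs to the block {H,V}, which has 2 states.

2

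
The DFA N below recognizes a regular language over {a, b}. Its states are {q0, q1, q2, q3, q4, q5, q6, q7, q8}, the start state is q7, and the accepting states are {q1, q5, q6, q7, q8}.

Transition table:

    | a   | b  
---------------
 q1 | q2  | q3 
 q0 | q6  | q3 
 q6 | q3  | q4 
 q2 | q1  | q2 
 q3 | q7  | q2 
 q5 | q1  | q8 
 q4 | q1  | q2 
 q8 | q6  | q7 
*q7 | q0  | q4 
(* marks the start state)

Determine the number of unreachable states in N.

2

No path from q7 leads to q5, q8; the other 7 states are all reachable.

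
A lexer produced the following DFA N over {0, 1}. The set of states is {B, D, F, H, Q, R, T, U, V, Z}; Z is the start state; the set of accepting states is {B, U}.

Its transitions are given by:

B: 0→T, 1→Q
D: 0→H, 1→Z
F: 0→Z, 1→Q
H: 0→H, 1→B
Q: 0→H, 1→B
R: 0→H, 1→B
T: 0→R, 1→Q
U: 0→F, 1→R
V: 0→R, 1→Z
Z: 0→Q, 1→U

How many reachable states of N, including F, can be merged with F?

Reachable states from the start: {B,F,H,Q,R,T,U,Z}. Unreachable: {D,V} — drop them.
Start with accepting vs non-accepting: {B,U} | {F,H,Q,R,T,Z}.
Split {F,H,Q,R,T,Z} by δ(·,1) → {H,Q,R,Z} and {F,T}.
No further refinement is possible. Final partition (3 blocks): {B,U} | {H,Q,R,Z} | {F,T}.
The equivalence class containing F is {F,T}, of size 2.

2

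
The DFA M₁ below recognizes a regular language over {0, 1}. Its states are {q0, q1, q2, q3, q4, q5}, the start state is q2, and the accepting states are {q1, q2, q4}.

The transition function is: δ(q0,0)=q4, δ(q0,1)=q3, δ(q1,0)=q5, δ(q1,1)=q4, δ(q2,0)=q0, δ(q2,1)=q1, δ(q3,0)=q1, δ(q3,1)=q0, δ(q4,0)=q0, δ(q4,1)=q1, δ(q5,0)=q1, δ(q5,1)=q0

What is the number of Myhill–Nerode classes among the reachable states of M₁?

2

P0 = {q1,q2,q4} | {q0,q3,q5}.
The partition is now stable with 2 blocks: {q1,q2,q4} | {q0,q3,q5}.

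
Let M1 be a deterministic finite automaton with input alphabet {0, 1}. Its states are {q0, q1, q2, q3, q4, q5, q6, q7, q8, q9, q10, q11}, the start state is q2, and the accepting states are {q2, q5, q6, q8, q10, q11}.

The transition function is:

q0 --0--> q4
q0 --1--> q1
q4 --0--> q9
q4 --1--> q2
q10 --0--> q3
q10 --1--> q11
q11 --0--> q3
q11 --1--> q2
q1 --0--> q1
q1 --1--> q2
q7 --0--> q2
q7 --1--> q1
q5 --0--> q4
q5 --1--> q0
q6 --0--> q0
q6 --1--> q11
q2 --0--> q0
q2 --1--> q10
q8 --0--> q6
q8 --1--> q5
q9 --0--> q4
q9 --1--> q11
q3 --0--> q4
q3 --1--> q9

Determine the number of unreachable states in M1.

No path from q2 leads to q5, q6, q7, q8; the other 8 states are all reachable.

4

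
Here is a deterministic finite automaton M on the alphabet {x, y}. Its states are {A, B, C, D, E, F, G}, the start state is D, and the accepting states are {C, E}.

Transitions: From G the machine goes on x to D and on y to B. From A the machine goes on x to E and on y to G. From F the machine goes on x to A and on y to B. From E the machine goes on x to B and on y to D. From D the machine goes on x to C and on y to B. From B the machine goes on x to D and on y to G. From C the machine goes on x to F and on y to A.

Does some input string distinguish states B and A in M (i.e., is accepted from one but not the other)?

All states are reachable from the start state.
Initial partition by acceptance: {C,E} | {A,B,D,F,G}.
Split {A,B,D,F,G} by δ(·,x) → {B,F,G} and {A,D}.
The partition is now stable with 3 blocks: {C,E} | {B,F,G} | {A,D}.
B and A end up in different blocks, so they are distinguishable. For instance, the string 'x' is accepted from only A.

Yes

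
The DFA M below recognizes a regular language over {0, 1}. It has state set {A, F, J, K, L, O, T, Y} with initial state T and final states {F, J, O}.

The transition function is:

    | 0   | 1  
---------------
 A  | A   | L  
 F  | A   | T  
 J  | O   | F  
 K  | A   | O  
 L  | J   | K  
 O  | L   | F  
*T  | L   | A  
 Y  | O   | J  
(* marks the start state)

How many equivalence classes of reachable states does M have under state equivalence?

7

Reachable states from the start: {A,F,J,K,L,O,T}. Unreachable: {Y} — drop them.
Start with accepting vs non-accepting: {F,J,O} | {A,K,L,T}.
On input 0, block {F,J,O} splits into {F,O} and {J}.
On input 1, block {F,O} splits into {F} and {O}.
Refine {A,K,L,T} on symbol 0: members go to different blocks, giving {A,K,T} and {L}.
Refine {A,K,T} on symbol 0: members go to different blocks, giving {A,K} and {T}.
Split {A,K} by δ(·,1) → {K} and {A}.
The partition is now stable with 7 blocks: {F} | {K} | {J} | {O} | {L} | {T} | {A}.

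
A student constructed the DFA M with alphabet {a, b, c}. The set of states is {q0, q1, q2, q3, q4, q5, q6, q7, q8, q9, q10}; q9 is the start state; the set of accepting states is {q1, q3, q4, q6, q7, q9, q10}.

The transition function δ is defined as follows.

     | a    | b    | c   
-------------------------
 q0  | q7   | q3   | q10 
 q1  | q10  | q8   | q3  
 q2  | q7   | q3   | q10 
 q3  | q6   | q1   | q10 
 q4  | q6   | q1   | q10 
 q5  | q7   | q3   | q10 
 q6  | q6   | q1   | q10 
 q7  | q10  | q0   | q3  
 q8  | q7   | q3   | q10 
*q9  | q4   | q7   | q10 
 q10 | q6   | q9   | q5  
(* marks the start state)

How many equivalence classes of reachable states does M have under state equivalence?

4

Reachable states from the start: {q0,q1,q3,q4,q5,q6,q7,q8,q9,q10}. Unreachable: {q2} — drop them.
P0 = {q1,q3,q4,q6,q7,q9,q10} | {q0,q5,q8}.
Split {q1,q3,q4,q6,q7,q9,q10} by δ(·,b) → {q3,q4,q6,q9,q10} and {q1,q7}.
Split {q3,q4,q6,q9,q10} by δ(·,b) → {q3,q4,q6,q9} and {q10}.
No further refinement is possible. Final partition (4 blocks): {q3,q4,q6,q9} | {q0,q5,q8} | {q1,q7} | {q10}.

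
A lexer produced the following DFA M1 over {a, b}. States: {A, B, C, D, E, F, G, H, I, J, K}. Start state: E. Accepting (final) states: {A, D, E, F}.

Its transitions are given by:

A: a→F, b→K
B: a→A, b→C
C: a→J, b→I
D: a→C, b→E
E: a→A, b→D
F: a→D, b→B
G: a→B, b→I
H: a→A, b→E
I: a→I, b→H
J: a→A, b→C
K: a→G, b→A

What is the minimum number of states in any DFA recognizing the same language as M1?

P0 = {A,D,E,F} | {B,C,G,H,I,J,K}.
On input a, block {A,D,E,F} splits into {A,E,F} and {D}.
On input a, block {A,E,F} splits into {A,E} and {F}.
Split {A,E} by δ(·,a) → {A} and {E}.
Split {B,C,G,H,I,J,K} by δ(·,a) → {C,G,I,K} and {B,H,J}.
On input a, block {C,G,I,K} splits into {C,G} and {I,K}.
On input b, block {B,H,J} splits into {B,J} and {H}.
Refine {I,K} on symbol a: members go to different blocks, giving {I} and {K}.
No further refinement is possible. Final partition (9 blocks): {A} | {C,G} | {D} | {F} | {E} | {B,J} | {I} | {H} | {K}.

9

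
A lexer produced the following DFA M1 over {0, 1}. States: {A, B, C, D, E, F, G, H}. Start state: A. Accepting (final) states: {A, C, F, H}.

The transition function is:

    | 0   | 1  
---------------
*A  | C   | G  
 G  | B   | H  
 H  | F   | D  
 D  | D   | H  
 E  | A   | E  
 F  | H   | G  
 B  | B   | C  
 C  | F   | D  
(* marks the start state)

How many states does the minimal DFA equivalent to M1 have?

2

First remove the unreachable states {E}; 7 states remain.
Initial partition by acceptance: {A,C,F,H} | {B,D,G}.
The partition is now stable with 2 blocks: {A,C,F,H} | {B,D,G}.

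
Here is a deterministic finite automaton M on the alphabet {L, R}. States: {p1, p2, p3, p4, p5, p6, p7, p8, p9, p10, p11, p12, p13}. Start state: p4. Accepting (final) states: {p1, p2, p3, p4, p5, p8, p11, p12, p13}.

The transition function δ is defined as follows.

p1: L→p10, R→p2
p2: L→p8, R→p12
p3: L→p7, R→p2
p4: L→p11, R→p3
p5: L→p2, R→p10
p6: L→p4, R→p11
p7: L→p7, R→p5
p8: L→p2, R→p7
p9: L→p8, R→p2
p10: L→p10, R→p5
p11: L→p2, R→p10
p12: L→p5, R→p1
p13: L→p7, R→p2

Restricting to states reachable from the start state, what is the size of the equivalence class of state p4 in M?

2

States {p6,p9,p13} cannot be reached from the start state, so discard them.
Start with accepting vs non-accepting: {p1,p2,p3,p4,p5,p8,p11,p12} | {p7,p10}.
Refine {p1,p2,p3,p4,p5,p8,p11,p12} on symbol L: members go to different blocks, giving {p2,p4,p5,p8,p11,p12} and {p1,p3}.
Split {p2,p4,p5,p8,p11,p12} by δ(·,R) → {p5,p8,p11} and {p4,p12} and {p2}.
The partition is now stable with 5 blocks: {p5,p8,p11} | {p7,p10} | {p1,p3} | {p4,p12} | {p2}.
State p4 belongs to the block {p4,p12}, which has 2 states.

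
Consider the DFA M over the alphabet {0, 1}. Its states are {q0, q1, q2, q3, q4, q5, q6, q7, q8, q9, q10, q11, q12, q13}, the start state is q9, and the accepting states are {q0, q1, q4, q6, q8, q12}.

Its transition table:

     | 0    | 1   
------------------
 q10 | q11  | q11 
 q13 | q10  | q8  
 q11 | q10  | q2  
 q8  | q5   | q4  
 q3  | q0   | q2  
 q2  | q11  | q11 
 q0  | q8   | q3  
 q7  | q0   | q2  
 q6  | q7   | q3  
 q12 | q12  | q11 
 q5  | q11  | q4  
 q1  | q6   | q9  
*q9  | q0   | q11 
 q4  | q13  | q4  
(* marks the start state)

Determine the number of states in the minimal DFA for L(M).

5

States {q1,q6,q7,q12} cannot be reached from the start state, so discard them.
Start with accepting vs non-accepting: {q0,q4,q8} | {q2,q3,q5,q9,q10,q11,q13}.
Split {q0,q4,q8} by δ(·,0) → {q4,q8} and {q0}.
Refine {q2,q3,q5,q9,q10,q11,q13} on symbol 0: members go to different blocks, giving {q2,q5,q10,q11,q13} and {q3,q9}.
Split {q2,q5,q10,q11,q13} by δ(·,1) → {q2,q10,q11} and {q5,q13}.
Stable partition: {q4,q8} | {q2,q10,q11} | {q0} | {q3,q9} | {q5,q13} — 5 equivalence classes.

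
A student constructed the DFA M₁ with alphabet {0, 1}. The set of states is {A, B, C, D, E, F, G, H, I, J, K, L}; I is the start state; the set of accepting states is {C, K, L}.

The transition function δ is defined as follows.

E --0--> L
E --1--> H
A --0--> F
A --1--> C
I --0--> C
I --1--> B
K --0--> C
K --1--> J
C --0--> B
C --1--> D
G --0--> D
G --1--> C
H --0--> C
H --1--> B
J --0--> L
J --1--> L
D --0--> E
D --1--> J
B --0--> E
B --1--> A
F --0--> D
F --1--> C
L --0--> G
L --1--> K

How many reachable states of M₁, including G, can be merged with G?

2

Every state is reachable, so we keep all 12.
P0 = {C,K,L} | {A,B,D,E,F,G,H,I,J}.
Refine {C,K,L} on symbol 0: members go to different blocks, giving {C,L} and {K}.
Split {C,L} by δ(·,1) → {C} and {L}.
On input 0, block {A,B,D,E,F,G,H,I,J} splits into {A,B,D,F,G} and {E,J} and {H,I}.
On input 0, block {A,B,D,F,G} splits into {A,F,G} and {B,D}.
Split {A,F,G} by δ(·,0) → {F,G} and {A}.
Split {E,J} by δ(·,1) → {E} and {J}.
Refine {B,D} on symbol 1: members go to different blocks, giving {B} and {D}.
No further refinement is possible. Final partition (10 blocks): {C} | {F,G} | {K} | {L} | {E} | {H,I} | {B} | {A} | {J} | {D}.
The equivalence class containing G is {F,G}, of size 2.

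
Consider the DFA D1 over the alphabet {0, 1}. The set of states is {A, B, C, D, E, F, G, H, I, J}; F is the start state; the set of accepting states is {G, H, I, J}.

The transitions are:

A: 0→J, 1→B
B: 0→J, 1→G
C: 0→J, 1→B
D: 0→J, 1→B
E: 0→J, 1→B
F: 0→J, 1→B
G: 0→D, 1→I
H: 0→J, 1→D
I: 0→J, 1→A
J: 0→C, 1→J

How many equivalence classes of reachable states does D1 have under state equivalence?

States {E,H} cannot be reached from the start state, so discard them.
P0 = {G,I,J} | {A,B,C,D,F}.
Refine {G,I,J} on symbol 0: members go to different blocks, giving {G,J} and {I}.
Refine {G,J} on symbol 1: members go to different blocks, giving {G} and {J}.
Refine {A,B,C,D,F} on symbol 1: members go to different blocks, giving {A,C,D,F} and {B}.
Stable partition: {G} | {A,C,D,F} | {I} | {J} | {B} — 5 equivalence classes.

5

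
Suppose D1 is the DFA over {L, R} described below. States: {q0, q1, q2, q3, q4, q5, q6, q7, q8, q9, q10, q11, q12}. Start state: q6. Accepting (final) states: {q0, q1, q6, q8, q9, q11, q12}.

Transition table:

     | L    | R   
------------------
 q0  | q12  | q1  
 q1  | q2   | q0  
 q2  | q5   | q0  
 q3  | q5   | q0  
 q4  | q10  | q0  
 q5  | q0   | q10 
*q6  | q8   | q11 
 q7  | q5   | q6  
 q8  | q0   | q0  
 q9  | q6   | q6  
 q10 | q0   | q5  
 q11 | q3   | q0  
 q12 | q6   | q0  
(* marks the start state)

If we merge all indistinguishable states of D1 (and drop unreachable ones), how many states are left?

5

First remove the unreachable states {q4,q7,q9}; 10 states remain.
Start with accepting vs non-accepting: {q0,q1,q6,q8,q11,q12} | {q2,q3,q5,q10}.
Refine {q0,q1,q6,q8,q11,q12} on symbol L: members go to different blocks, giving {q0,q6,q8,q12} and {q1,q11}.
Refine {q0,q6,q8,q12} on symbol R: members go to different blocks, giving {q0,q6} and {q8,q12}.
Split {q2,q3,q5,q10} by δ(·,L) → {q2,q3} and {q5,q10}.
The partition is now stable with 5 blocks: {q0,q6} | {q2,q3} | {q1,q11} | {q8,q12} | {q5,q10}.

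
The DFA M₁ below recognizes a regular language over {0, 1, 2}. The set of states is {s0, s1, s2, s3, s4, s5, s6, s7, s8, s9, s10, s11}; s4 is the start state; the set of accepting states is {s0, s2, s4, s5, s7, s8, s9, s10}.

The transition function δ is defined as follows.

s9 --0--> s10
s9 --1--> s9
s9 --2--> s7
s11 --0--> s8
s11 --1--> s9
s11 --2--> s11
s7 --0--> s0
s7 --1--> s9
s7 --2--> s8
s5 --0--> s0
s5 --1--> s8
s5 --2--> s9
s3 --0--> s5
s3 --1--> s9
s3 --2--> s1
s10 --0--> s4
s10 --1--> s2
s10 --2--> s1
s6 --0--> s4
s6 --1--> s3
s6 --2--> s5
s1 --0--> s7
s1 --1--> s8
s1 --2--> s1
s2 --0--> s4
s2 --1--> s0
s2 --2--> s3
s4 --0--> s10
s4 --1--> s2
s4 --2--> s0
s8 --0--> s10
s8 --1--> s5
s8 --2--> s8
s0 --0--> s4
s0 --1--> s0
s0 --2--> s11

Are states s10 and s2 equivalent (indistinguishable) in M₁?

Yes

States {s6} cannot be reached from the start state, so discard them.
P0 = {s0,s2,s4,s5,s7,s8,s9,s10} | {s1,s3,s11}.
Refine {s0,s2,s4,s5,s7,s8,s9,s10} on symbol 2: members go to different blocks, giving {s4,s5,s7,s8,s9} and {s0,s2,s10}.
Refine {s4,s5,s7,s8,s9} on symbol 1: members go to different blocks, giving {s5,s7,s8,s9} and {s4}.
Stable partition: {s5,s7,s8,s9} | {s1,s3,s11} | {s0,s2,s10} | {s4} — 4 equivalence classes.
s10 and s2 lie in the same block of the stable partition, so they are equivalent — no string distinguishes them.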